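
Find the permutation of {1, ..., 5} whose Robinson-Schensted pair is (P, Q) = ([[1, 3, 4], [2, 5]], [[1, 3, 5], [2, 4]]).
Reverse the RSK construction: for i from n down to 1, find the cell of Q containing i, remove the entry at that cell from P, and reverse-bump it up through P; the value ejected from row 1 is w(i).

Step i=5: Q has 5 at row 1, column 3; remove that cell from P, ejecting 4. So w(5) = 4. P is now [[1, 3], [2, 5]].
Step i=4: Q has 4 at row 2, column 2; remove 5 from row 2 of P and reverse-bump: 5 enters row 1 and ejects 3. So w(4) = 3. P is now [[1, 5], [2]].
Step i=3: Q has 3 at row 1, column 2; remove that cell from P, ejecting 5. So w(3) = 5. P is now [[1], [2]].
Step i=2: Q has 2 at row 2, column 1; remove 2 from row 2 of P and reverse-bump: 2 enters row 1 and ejects 1. So w(2) = 1. P is now [[2]].
Step i=1: Q has 1 at row 1, column 1; remove that cell from P, ejecting 2. So w(1) = 2. P is now [].

So w = 2 1 5 3 4.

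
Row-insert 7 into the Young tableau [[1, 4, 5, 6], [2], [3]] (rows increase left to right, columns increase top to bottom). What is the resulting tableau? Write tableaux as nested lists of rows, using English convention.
[[1, 4, 5, 6, 7], [2], [3]]

7 is larger than every entry of row 1, so it is appended to row 1. The new tableau is [[1, 4, 5, 6, 7], [2], [3]].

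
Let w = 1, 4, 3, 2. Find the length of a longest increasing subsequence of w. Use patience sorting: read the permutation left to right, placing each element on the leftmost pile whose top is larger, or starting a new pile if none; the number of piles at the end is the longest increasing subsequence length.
2

1: new pile. tops = [1]
4: new pile. tops = [1, 4]
3: onto pile 2 (replacing 4). tops = [1, 3]
2: onto pile 2 (replacing 3). tops = [1, 2]

2 piles, so the longest increasing subsequence has length 2.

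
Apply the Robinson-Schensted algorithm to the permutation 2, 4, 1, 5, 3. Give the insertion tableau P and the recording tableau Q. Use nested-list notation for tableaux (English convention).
P = [[1, 3, 5], [2, 4]], Q = [[1, 2, 4], [3, 5]]

Insert each entry of the permutation into P by Schensted row insertion, recording in Q the position of each new cell.

Insert 2: appended to row 1. P = [[2]], Q = [[1]].
Insert 4: appended to row 1. P = [[2, 4]], Q = [[1, 2]].
Insert 1: 1 bumps 2 from row 1; 2 starts row 2. P = [[1, 4], [2]], Q = [[1, 2], [3]].
Insert 5: appended to row 1. P = [[1, 4, 5], [2]], Q = [[1, 2, 4], [3]].
Insert 3: 3 bumps 4 from row 1; 4 appends to row 2. P = [[1, 3, 5], [2, 4]], Q = [[1, 2, 4], [3, 5]].

So P = [[1, 3, 5], [2, 4]], Q = [[1, 2, 4], [3, 5]].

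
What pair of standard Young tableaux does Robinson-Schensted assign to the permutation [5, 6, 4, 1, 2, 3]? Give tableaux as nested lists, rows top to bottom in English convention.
P = [[1, 2, 3], [4, 6], [5]], Q = [[1, 2, 6], [3, 5], [4]]

Insert each entry of the permutation into P by Schensted row insertion, recording in Q the position of each new cell.

Insert 5: appended to row 1. P = [[5]].
Insert 6: appended to row 1. P = [[5, 6]].
Insert 4: 4 bumps 5 from row 1; 5 starts row 2. P = [[4, 6], [5]].
Insert 1: 1 bumps 4 from row 1; 4 bumps 5 from row 2; 5 starts row 3. P = [[1, 6], [4], [5]].
Insert 2: 2 bumps 6 from row 1; 6 appends to row 2. P = [[1, 2], [4, 6], [5]].
Insert 3: appended to row 1. P = [[1, 2, 3], [4, 6], [5]].

So P = [[1, 2, 3], [4, 6], [5]], Q = [[1, 2, 6], [3, 5], [4]].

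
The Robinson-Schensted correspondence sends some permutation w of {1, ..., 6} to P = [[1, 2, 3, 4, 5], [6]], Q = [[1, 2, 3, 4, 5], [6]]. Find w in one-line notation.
1 2 3 4 6 5

Reverse the RSK construction: for i from n down to 1, find the cell of Q containing i, remove the entry at that cell from P, and reverse-bump it up through P; the value ejected from row 1 is w(i).

Step i=6: Q has 6 at row 2, column 1; remove 6 from row 2 of P and reverse-bump: 6 enters row 1 and ejects 5. So w(6) = 5. P is now [[1, 2, 3, 4, 6]].
Step i=5: Q has 5 at row 1, column 5; remove that cell from P, ejecting 6. So w(5) = 6. P is now [[1, 2, 3, 4]].
Step i=4: Q has 4 at row 1, column 4; remove that cell from P, ejecting 4. So w(4) = 4. P is now [[1, 2, 3]].
Step i=3: Q has 3 at row 1, column 3; remove that cell from P, ejecting 3. So w(3) = 3. P is now [[1, 2]].
Step i=2: Q has 2 at row 1, column 2; remove that cell from P, ejecting 2. So w(2) = 2. P is now [[1]].
Step i=1: Q has 1 at row 1, column 1; remove that cell from P, ejecting 1. So w(1) = 1. P is now [].

So w = 1 2 3 4 6 5.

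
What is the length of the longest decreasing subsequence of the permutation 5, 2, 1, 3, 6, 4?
3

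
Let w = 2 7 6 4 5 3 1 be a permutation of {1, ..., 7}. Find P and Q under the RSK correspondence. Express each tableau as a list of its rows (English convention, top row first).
Insert each entry of the permutation into P by Schensted row insertion, recording in Q the position of each new cell.

Insert 2: appended to row 1. P = [[2]].
Insert 7: appended to row 1. P = [[2, 7]].
Insert 6: 6 bumps 7 from row 1; 7 starts row 2. P = [[2, 6], [7]].
Insert 4: 4 bumps 6 from row 1; 6 bumps 7 from row 2; 7 starts row 3. P = [[2, 4], [6], [7]].
Insert 5: appended to row 1. P = [[2, 4, 5], [6], [7]].
Insert 3: 3 bumps 4 from row 1; 4 bumps 6 from row 2; 6 bumps 7 from row 3; 7 starts row 4. P = [[2, 3, 5], [4], [6], [7]].
Insert 1: 1 bumps 2 from row 1; 2 bumps 4 from row 2; 4 bumps 6 from row 3; 6 bumps 7 from row 4; 7 starts row 5. P = [[1, 3, 5], [2], [4], [6], [7]].

So P = [[1, 3, 5], [2], [4], [6], [7]], Q = [[1, 2, 5], [3], [4], [6], [7]].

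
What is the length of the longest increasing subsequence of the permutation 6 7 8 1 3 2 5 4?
3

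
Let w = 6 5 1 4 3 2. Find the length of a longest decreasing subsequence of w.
5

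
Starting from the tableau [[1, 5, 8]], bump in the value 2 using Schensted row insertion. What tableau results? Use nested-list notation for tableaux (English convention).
In row 1, 2 replaces 5 (the leftmost entry greater than 2); 5 is bumped to row 2. 5 starts a new row 2. The new tableau is [[1, 2, 8], [5]].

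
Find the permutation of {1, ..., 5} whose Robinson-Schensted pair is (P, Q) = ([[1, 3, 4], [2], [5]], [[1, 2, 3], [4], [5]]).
Reverse the RSK construction: for i from n down to 1, find the cell of Q containing i, remove the entry at that cell from P, and reverse-bump it up through P; the value ejected from row 1 is w(i).

Step i=5: Q has 5 at row 3, column 1; remove 5 from row 3 of P and reverse-bump: 5 enters row 2 and ejects 2; 2 enters row 1 and ejects 1. So w(5) = 1. P is now [[2, 3, 4], [5]].
Step i=4: Q has 4 at row 2, column 1; remove 5 from row 2 of P and reverse-bump: 5 enters row 1 and ejects 4. So w(4) = 4. P is now [[2, 3, 5]].
Step i=3: Q has 3 at row 1, column 3; remove that cell from P, ejecting 5. So w(3) = 5. P is now [[2, 3]].
Step i=2: Q has 2 at row 1, column 2; remove that cell from P, ejecting 3. So w(2) = 3. P is now [[2]].
Step i=1: Q has 1 at row 1, column 1; remove that cell from P, ejecting 2. So w(1) = 2. P is now [].

So w = 2 3 5 4 1.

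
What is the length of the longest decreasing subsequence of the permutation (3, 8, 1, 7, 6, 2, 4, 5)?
4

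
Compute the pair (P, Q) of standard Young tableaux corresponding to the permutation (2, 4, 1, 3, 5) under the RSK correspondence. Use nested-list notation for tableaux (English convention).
Insert each entry of the permutation into P by Schensted row insertion, recording in Q the position of each new cell.

Insert 2: appended to row 1. P = [[2]], Q = [[1]].
Insert 4: appended to row 1. P = [[2, 4]], Q = [[1, 2]].
Insert 1: 1 bumps 2 from row 1; 2 starts row 2. P = [[1, 4], [2]], Q = [[1, 2], [3]].
Insert 3: 3 bumps 4 from row 1; 4 appends to row 2. P = [[1, 3], [2, 4]], Q = [[1, 2], [3, 4]].
Insert 5: appended to row 1. P = [[1, 3, 5], [2, 4]], Q = [[1, 2, 5], [3, 4]].

So P = [[1, 3, 5], [2, 4]], Q = [[1, 2, 5], [3, 4]].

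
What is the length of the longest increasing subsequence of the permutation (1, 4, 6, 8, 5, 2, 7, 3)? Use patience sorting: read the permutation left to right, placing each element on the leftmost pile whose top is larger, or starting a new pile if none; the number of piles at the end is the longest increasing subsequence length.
1: new pile. tops = [1]
4: new pile. tops = [1, 4]
6: new pile. tops = [1, 4, 6]
8: new pile. tops = [1, 4, 6, 8]
5: onto pile 3 (replacing 6). tops = [1, 4, 5, 8]
2: onto pile 2 (replacing 4). tops = [1, 2, 5, 8]
7: onto pile 4 (replacing 8). tops = [1, 2, 5, 7]
3: onto pile 3 (replacing 5). tops = [1, 2, 3, 7]

4 piles, so the longest increasing subsequence has length 4.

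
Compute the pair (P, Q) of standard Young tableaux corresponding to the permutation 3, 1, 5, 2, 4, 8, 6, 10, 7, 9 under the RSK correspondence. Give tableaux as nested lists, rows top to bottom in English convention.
P = [[1, 2, 4, 6, 7, 9], [3, 5, 8, 10]], Q = [[1, 3, 5, 6, 8, 10], [2, 4, 7, 9]]

Insert each entry of the permutation into P by Schensted row insertion, recording in Q the position of each new cell.

Insert 3: appended to row 1. P = [[3]].
Insert 1: 1 bumps 3 from row 1; 3 starts row 2. P = [[1], [3]].
Insert 5: appended to row 1. P = [[1, 5], [3]].
Insert 2: 2 bumps 5 from row 1; 5 appends to row 2. P = [[1, 2], [3, 5]].
Insert 4: appended to row 1. P = [[1, 2, 4], [3, 5]].
Insert 8: appended to row 1. P = [[1, 2, 4, 8], [3, 5]].
Insert 6: 6 bumps 8 from row 1; 8 appends to row 2. P = [[1, 2, 4, 6], [3, 5, 8]].
Insert 10: appended to row 1. P = [[1, 2, 4, 6, 10], [3, 5, 8]].
Insert 7: 7 bumps 10 from row 1; 10 appends to row 2. P = [[1, 2, 4, 6, 7], [3, 5, 8, 10]].
Insert 9: appended to row 1. P = [[1, 2, 4, 6, 7, 9], [3, 5, 8, 10]].

So P = [[1, 2, 4, 6, 7, 9], [3, 5, 8, 10]], Q = [[1, 3, 5, 6, 8, 10], [2, 4, 7, 9]].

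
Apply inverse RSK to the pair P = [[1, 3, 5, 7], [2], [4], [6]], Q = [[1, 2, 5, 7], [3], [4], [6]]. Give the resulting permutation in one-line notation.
2 6 4 3 5 1 7

Reverse the RSK construction: for i from n down to 1, find the cell of Q containing i, remove the entry at that cell from P, and reverse-bump it up through P; the value ejected from row 1 is w(i).

Step i=7: Q has 7 at row 1, column 4; remove that cell from P, ejecting 7. So w(7) = 7. P is now [[1, 3, 5], [2], [4], [6]].
Step i=6: Q has 6 at row 4, column 1; remove 6 from row 4 of P and reverse-bump: 6 enters row 3 and ejects 4; 4 enters row 2 and ejects 2; 2 enters row 1 and ejects 1. So w(6) = 1. P is now [[2, 3, 5], [4], [6]].
Step i=5: Q has 5 at row 1, column 3; remove that cell from P, ejecting 5. So w(5) = 5. P is now [[2, 3], [4], [6]].
Step i=4: Q has 4 at row 3, column 1; remove 6 from row 3 of P and reverse-bump: 6 enters row 2 and ejects 4; 4 enters row 1 and ejects 3. So w(4) = 3. P is now [[2, 4], [6]].
Step i=3: Q has 3 at row 2, column 1; remove 6 from row 2 of P and reverse-bump: 6 enters row 1 and ejects 4. So w(3) = 4. P is now [[2, 6]].
Step i=2: Q has 2 at row 1, column 2; remove that cell from P, ejecting 6. So w(2) = 6. P is now [[2]].
Step i=1: Q has 1 at row 1, column 1; remove that cell from P, ejecting 2. So w(1) = 2. P is now [].

So w = 2 6 4 3 5 1 7.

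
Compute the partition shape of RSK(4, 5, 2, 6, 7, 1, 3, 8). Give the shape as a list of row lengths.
[5, 2, 1]

RSK row insertion gives P = [[1, 3, 6, 7, 8], [2, 5], [4]], which has shape [5, 2, 1].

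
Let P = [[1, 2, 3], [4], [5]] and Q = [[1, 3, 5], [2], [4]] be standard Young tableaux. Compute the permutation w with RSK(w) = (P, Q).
Reverse RSK: for i = n, n-1, ..., 1, locate i in Q, remove the corresponding corner cell from P, and reverse-bump its entry up through P; the value ejected from row 1 is w(i).

So w = 5 1 4 2 3.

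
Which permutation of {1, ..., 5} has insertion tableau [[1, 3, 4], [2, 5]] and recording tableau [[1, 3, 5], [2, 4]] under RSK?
Reverse RSK: for i = n, n-1, ..., 1, locate i in Q, remove the corresponding corner cell from P, and reverse-bump its entry up through P; the value ejected from row 1 is w(i).

So w = 2 1 5 3 4.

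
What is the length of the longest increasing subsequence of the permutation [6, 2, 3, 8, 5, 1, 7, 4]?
4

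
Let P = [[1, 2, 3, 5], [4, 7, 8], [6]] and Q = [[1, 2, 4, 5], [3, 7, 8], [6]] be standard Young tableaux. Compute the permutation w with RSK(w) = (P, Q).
1 6 4 7 8 2 3 5

Reverse the RSK construction: for i from n down to 1, find the cell of Q containing i, remove the entry at that cell from P, and reverse-bump it up through P; the value ejected from row 1 is w(i).

Step i=8: Q has 8 at row 2, column 3; remove 8 from row 2 of P and reverse-bump: 8 enters row 1 and ejects 5. So w(8) = 5. P is now [[1, 2, 3, 8], [4, 7], [6]].
Step i=7: Q has 7 at row 2, column 2; remove 7 from row 2 of P and reverse-bump: 7 enters row 1 and ejects 3. So w(7) = 3. P is now [[1, 2, 7, 8], [4], [6]].
Step i=6: Q has 6 at row 3, column 1; remove 6 from row 3 of P and reverse-bump: 6 enters row 2 and ejects 4; 4 enters row 1 and ejects 2. So w(6) = 2. P is now [[1, 4, 7, 8], [6]].
Step i=5: Q has 5 at row 1, column 4; remove that cell from P, ejecting 8. So w(5) = 8. P is now [[1, 4, 7], [6]].
Step i=4: Q has 4 at row 1, column 3; remove that cell from P, ejecting 7. So w(4) = 7. P is now [[1, 4], [6]].
Step i=3: Q has 3 at row 2, column 1; remove 6 from row 2 of P and reverse-bump: 6 enters row 1 and ejects 4. So w(3) = 4. P is now [[1, 6]].
Step i=2: Q has 2 at row 1, column 2; remove that cell from P, ejecting 6. So w(2) = 6. P is now [[1]].
Step i=1: Q has 1 at row 1, column 1; remove that cell from P, ejecting 1. So w(1) = 1. P is now [].

So w = 1 6 4 7 8 2 3 5.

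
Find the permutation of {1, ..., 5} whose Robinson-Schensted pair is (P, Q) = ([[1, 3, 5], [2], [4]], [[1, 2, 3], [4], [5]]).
2 4 5 3 1

Reverse the RSK construction: for i from n down to 1, find the cell of Q containing i, remove the entry at that cell from P, and reverse-bump it up through P; the value ejected from row 1 is w(i).

Step i=5: Q has 5 at row 3, column 1; remove 4 from row 3 of P and reverse-bump: 4 enters row 2 and ejects 2; 2 enters row 1 and ejects 1. So w(5) = 1. P is now [[2, 3, 5], [4]].
Step i=4: Q has 4 at row 2, column 1; remove 4 from row 2 of P and reverse-bump: 4 enters row 1 and ejects 3. So w(4) = 3. P is now [[2, 4, 5]].
Step i=3: Q has 3 at row 1, column 3; remove that cell from P, ejecting 5. So w(3) = 5. P is now [[2, 4]].
Step i=2: Q has 2 at row 1, column 2; remove that cell from P, ejecting 4. So w(2) = 4. P is now [[2]].
Step i=1: Q has 1 at row 1, column 1; remove that cell from P, ejecting 2. So w(1) = 2. P is now [].

So w = 2 4 5 3 1.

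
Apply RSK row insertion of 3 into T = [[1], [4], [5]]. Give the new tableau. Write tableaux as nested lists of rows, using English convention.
[[1, 3], [4], [5]]

3 is larger than every entry of row 1, so it is appended to row 1. The new tableau is [[1, 3], [4], [5]].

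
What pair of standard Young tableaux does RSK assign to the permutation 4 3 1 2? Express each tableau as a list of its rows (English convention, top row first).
P = [[1, 2], [3], [4]], Q = [[1, 4], [2], [3]]

Insert each entry of the permutation into P by Schensted row insertion, recording in Q the position of each new cell.

Insert 4: appended to row 1. P = [[4]].
Insert 3: 3 bumps 4 from row 1; 4 starts row 2. P = [[3], [4]].
Insert 1: 1 bumps 3 from row 1; 3 bumps 4 from row 2; 4 starts row 3. P = [[1], [3], [4]].
Insert 2: appended to row 1. P = [[1, 2], [3], [4]].

So P = [[1, 2], [3], [4]], Q = [[1, 4], [2], [3]].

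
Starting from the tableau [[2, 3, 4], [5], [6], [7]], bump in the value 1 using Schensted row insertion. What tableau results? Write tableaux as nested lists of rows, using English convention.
In row 1, 1 replaces 2 (the leftmost entry greater than 1); 2 is bumped to row 2. In row 2, 2 replaces 5 (the leftmost entry greater than 2); 5 is bumped to row 3. In row 3, 5 replaces 6 (the leftmost entry greater than 5); 6 is bumped to row 4. In row 4, 6 replaces 7 (the leftmost entry greater than 6); 7 is bumped to row 5. 7 starts a new row 5. The new tableau is [[1, 3, 4], [2], [5], [6], [7]].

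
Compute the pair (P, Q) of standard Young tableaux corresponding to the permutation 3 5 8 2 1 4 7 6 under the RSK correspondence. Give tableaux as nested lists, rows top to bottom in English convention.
Insert each entry of the permutation into P by Schensted row insertion, recording in Q the position of each new cell.

After inserting 3: P = [[3]].
After inserting 5: P = [[3, 5]].
After inserting 8: P = [[3, 5, 8]].
After inserting 2: P = [[2, 5, 8], [3]].
After inserting 1: P = [[1, 5, 8], [2], [3]].
After inserting 4: P = [[1, 4, 8], [2, 5], [3]].
After inserting 7: P = [[1, 4, 7], [2, 5, 8], [3]].
After inserting 6: P = [[1, 4, 6], [2, 5, 7], [3, 8]].

So P = [[1, 4, 6], [2, 5, 7], [3, 8]], Q = [[1, 2, 3], [4, 6, 7], [5, 8]].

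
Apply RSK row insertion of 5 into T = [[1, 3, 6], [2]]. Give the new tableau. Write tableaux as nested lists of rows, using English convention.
[[1, 3, 5], [2, 6]]

In row 1, 5 replaces 6 (the leftmost entry greater than 5); 6 is bumped to row 2. 6 is appended to row 2. The new tableau is [[1, 3, 5], [2, 6]].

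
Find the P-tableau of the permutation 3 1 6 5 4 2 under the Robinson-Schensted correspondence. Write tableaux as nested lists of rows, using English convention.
After inserting 3: P = [[3]].
After inserting 1: P = [[1], [3]].
After inserting 6: P = [[1, 6], [3]].
After inserting 5: P = [[1, 5], [3, 6]].
After inserting 4: P = [[1, 4], [3, 5], [6]].
After inserting 2: P = [[1, 2], [3, 4], [5], [6]].

So P = [[1, 2], [3, 4], [5], [6]].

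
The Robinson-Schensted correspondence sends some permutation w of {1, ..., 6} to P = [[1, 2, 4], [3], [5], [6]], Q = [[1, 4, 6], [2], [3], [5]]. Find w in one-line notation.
Reverse the RSK construction: for i from n down to 1, find the cell of Q containing i, remove the entry at that cell from P, and reverse-bump it up through P; the value ejected from row 1 is w(i).

Step i=6: Q has 6 at row 1, column 3; remove that cell from P, ejecting 4. So w(6) = 4. P is now [[1, 2], [3], [5], [6]].
Step i=5: Q has 5 at row 4, column 1; remove 6 from row 4 of P and reverse-bump: 6 enters row 3 and ejects 5; 5 enters row 2 and ejects 3; 3 enters row 1 and ejects 2. So w(5) = 2. P is now [[1, 3], [5], [6]].
Step i=4: Q has 4 at row 1, column 2; remove that cell from P, ejecting 3. So w(4) = 3. P is now [[1], [5], [6]].
Step i=3: Q has 3 at row 3, column 1; remove 6 from row 3 of P and reverse-bump: 6 enters row 2 and ejects 5; 5 enters row 1 and ejects 1. So w(3) = 1. P is now [[5], [6]].
Step i=2: Q has 2 at row 2, column 1; remove 6 from row 2 of P and reverse-bump: 6 enters row 1 and ejects 5. So w(2) = 5. P is now [[6]].
Step i=1: Q has 1 at row 1, column 1; remove that cell from P, ejecting 6. So w(1) = 6. P is now [].

So w = 6 5 1 3 2 4.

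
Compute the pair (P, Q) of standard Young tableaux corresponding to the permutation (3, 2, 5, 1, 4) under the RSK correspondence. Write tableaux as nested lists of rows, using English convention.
Insert each entry of the permutation into P by Schensted row insertion, recording in Q the position of each new cell.

After inserting 3: P = [[3]].
After inserting 2: P = [[2], [3]].
After inserting 5: P = [[2, 5], [3]].
After inserting 1: P = [[1, 5], [2], [3]].
After inserting 4: P = [[1, 4], [2, 5], [3]].

So P = [[1, 4], [2, 5], [3]], Q = [[1, 3], [2, 5], [4]].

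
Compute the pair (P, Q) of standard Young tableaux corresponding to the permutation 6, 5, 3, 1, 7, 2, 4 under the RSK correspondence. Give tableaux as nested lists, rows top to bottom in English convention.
Insert each entry of the permutation into P by Schensted row insertion, recording in Q the position of each new cell.

Insert 6: appended to row 1. P = [[6]], Q = [[1]].
Insert 5: 5 bumps 6 from row 1; 6 starts row 2. P = [[5], [6]], Q = [[1], [2]].
Insert 3: 3 bumps 5 from row 1; 5 bumps 6 from row 2; 6 starts row 3. P = [[3], [5], [6]], Q = [[1], [2], [3]].
Insert 1: 1 bumps 3 from row 1; 3 bumps 5 from row 2; 5 bumps 6 from row 3; 6 starts row 4. P = [[1], [3], [5], [6]], Q = [[1], [2], [3], [4]].
Insert 7: appended to row 1. P = [[1, 7], [3], [5], [6]], Q = [[1, 5], [2], [3], [4]].
Insert 2: 2 bumps 7 from row 1; 7 appends to row 2. P = [[1, 2], [3, 7], [5], [6]], Q = [[1, 5], [2, 6], [3], [4]].
Insert 4: appended to row 1. P = [[1, 2, 4], [3, 7], [5], [6]], Q = [[1, 5, 7], [2, 6], [3], [4]].

So P = [[1, 2, 4], [3, 7], [5], [6]], Q = [[1, 5, 7], [2, 6], [3], [4]].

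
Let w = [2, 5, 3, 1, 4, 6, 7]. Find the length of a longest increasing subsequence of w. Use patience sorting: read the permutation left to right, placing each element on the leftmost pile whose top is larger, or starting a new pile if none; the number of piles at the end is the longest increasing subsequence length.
2: new pile. tops = [2]
5: new pile. tops = [2, 5]
3: onto pile 2 (replacing 5). tops = [2, 3]
1: onto pile 1 (replacing 2). tops = [1, 3]
4: new pile. tops = [1, 3, 4]
6: new pile. tops = [1, 3, 4, 6]
7: new pile. tops = [1, 3, 4, 6, 7]

5 piles, so the longest increasing subsequence has length 5.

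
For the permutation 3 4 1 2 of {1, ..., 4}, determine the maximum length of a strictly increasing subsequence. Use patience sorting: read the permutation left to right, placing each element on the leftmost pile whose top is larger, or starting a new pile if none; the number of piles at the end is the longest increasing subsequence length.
2

3: new pile. tops = [3]
4: new pile. tops = [3, 4]
1: onto pile 1 (replacing 3). tops = [1, 4]
2: onto pile 2 (replacing 4). tops = [1, 2]

2 piles, so the longest increasing subsequence has length 2.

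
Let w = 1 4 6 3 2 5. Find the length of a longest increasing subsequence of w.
3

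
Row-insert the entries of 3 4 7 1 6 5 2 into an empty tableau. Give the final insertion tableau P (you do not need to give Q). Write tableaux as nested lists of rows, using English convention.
After inserting 3: P = [[3]].
After inserting 4: P = [[3, 4]].
After inserting 7: P = [[3, 4, 7]].
After inserting 1: P = [[1, 4, 7], [3]].
After inserting 6: P = [[1, 4, 6], [3, 7]].
After inserting 5: P = [[1, 4, 5], [3, 6], [7]].
After inserting 2: P = [[1, 2, 5], [3, 4], [6], [7]].

So P = [[1, 2, 5], [3, 4], [6], [7]].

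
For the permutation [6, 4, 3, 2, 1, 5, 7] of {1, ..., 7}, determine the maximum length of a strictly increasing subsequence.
3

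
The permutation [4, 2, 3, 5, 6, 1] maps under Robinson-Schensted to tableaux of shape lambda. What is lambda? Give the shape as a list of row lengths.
Row-insert each entry into an empty tableau.

After inserting 4: P = [[4]].
After inserting 2: P = [[2], [4]].
After inserting 3: P = [[2, 3], [4]].
After inserting 5: P = [[2, 3, 5], [4]].
After inserting 6: P = [[2, 3, 5, 6], [4]].
After inserting 1: P = [[1, 3, 5, 6], [2], [4]].

The final insertion tableau P = [[1, 3, 5, 6], [2], [4]] has shape [4, 1, 1].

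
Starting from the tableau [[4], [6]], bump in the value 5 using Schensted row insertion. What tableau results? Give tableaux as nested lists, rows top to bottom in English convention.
[[4, 5], [6]]

5 is larger than every entry of row 1, so it is appended to row 1. The new tableau is [[4, 5], [6]].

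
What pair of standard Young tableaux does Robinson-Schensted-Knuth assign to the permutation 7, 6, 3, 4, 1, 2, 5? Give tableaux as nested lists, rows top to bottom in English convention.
Insert each entry of the permutation into P by Schensted row insertion, recording in Q the position of each new cell.

Insert 7: appended to row 1. P = [[7]].
Insert 6: 6 bumps 7 from row 1; 7 starts row 2. P = [[6], [7]].
Insert 3: 3 bumps 6 from row 1; 6 bumps 7 from row 2; 7 starts row 3. P = [[3], [6], [7]].
Insert 4: appended to row 1. P = [[3, 4], [6], [7]].
Insert 1: 1 bumps 3 from row 1; 3 bumps 6 from row 2; 6 bumps 7 from row 3; 7 starts row 4. P = [[1, 4], [3], [6], [7]].
Insert 2: 2 bumps 4 from row 1; 4 appends to row 2. P = [[1, 2], [3, 4], [6], [7]].
Insert 5: appended to row 1. P = [[1, 2, 5], [3, 4], [6], [7]].

So P = [[1, 2, 5], [3, 4], [6], [7]], Q = [[1, 4, 7], [2, 6], [3], [5]].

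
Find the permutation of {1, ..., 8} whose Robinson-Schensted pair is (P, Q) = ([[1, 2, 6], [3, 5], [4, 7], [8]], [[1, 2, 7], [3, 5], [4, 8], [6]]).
4 8 7 3 5 1 6 2

Reverse the RSK construction: for i from n down to 1, find the cell of Q containing i, remove the entry at that cell from P, and reverse-bump it up through P; the value ejected from row 1 is w(i).

Step i=8: Q has 8 at row 3, column 2; remove 7 from row 3 of P and reverse-bump: 7 enters row 2 and ejects 5; 5 enters row 1 and ejects 2. So w(8) = 2. P is now [[1, 5, 6], [3, 7], [4], [8]].
Step i=7: Q has 7 at row 1, column 3; remove that cell from P, ejecting 6. So w(7) = 6. P is now [[1, 5], [3, 7], [4], [8]].
Step i=6: Q has 6 at row 4, column 1; remove 8 from row 4 of P and reverse-bump: 8 enters row 3 and ejects 4; 4 enters row 2 and ejects 3; 3 enters row 1 and ejects 1. So w(6) = 1. P is now [[3, 5], [4, 7], [8]].
Step i=5: Q has 5 at row 2, column 2; remove 7 from row 2 of P and reverse-bump: 7 enters row 1 and ejects 5. So w(5) = 5. P is now [[3, 7], [4], [8]].
Step i=4: Q has 4 at row 3, column 1; remove 8 from row 3 of P and reverse-bump: 8 enters row 2 and ejects 4; 4 enters row 1 and ejects 3. So w(4) = 3. P is now [[4, 7], [8]].
Step i=3: Q has 3 at row 2, column 1; remove 8 from row 2 of P and reverse-bump: 8 enters row 1 and ejects 7. So w(3) = 7. P is now [[4, 8]].
Step i=2: Q has 2 at row 1, column 2; remove that cell from P, ejecting 8. So w(2) = 8. P is now [[4]].
Step i=1: Q has 1 at row 1, column 1; remove that cell from P, ejecting 4. So w(1) = 4. P is now [].

So w = 4 8 7 3 5 1 6 2.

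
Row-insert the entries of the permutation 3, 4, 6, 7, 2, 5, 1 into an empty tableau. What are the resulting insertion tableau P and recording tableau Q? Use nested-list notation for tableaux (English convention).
P = [[1, 4, 5, 7], [2, 6], [3]], Q = [[1, 2, 3, 4], [5, 6], [7]]

Insert each entry of the permutation into P by Schensted row insertion, recording in Q the position of each new cell.

Insert 3: appended to row 1. P = [[3]], Q = [[1]].
Insert 4: appended to row 1. P = [[3, 4]], Q = [[1, 2]].
Insert 6: appended to row 1. P = [[3, 4, 6]], Q = [[1, 2, 3]].
Insert 7: appended to row 1. P = [[3, 4, 6, 7]], Q = [[1, 2, 3, 4]].
Insert 2: 2 bumps 3 from row 1; 3 starts row 2. P = [[2, 4, 6, 7], [3]], Q = [[1, 2, 3, 4], [5]].
Insert 5: 5 bumps 6 from row 1; 6 appends to row 2. P = [[2, 4, 5, 7], [3, 6]], Q = [[1, 2, 3, 4], [5, 6]].
Insert 1: 1 bumps 2 from row 1; 2 bumps 3 from row 2; 3 starts row 3. P = [[1, 4, 5, 7], [2, 6], [3]], Q = [[1, 2, 3, 4], [5, 6], [7]].

So P = [[1, 4, 5, 7], [2, 6], [3]], Q = [[1, 2, 3, 4], [5, 6], [7]].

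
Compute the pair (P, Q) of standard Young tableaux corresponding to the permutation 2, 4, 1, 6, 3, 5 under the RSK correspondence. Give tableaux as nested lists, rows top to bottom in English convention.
Insert each entry of the permutation into P by Schensted row insertion, recording in Q the position of each new cell.

After inserting 2: P = [[2]].
After inserting 4: P = [[2, 4]].
After inserting 1: P = [[1, 4], [2]].
After inserting 6: P = [[1, 4, 6], [2]].
After inserting 3: P = [[1, 3, 6], [2, 4]].
After inserting 5: P = [[1, 3, 5], [2, 4, 6]].

So P = [[1, 3, 5], [2, 4, 6]], Q = [[1, 2, 4], [3, 5, 6]].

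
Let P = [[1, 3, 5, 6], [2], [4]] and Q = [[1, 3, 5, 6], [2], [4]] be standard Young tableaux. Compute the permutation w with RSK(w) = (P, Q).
Reverse RSK: for i = n, n-1, ..., 1, locate i in Q, remove the corresponding corner cell from P, and reverse-bump its entry up through P; the value ejected from row 1 is w(i).

So w = 4 2 3 1 5 6.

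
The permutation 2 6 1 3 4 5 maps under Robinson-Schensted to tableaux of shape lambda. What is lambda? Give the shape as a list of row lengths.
[4, 2]

RSK row insertion gives P = [[1, 3, 4, 5], [2, 6]], which has shape [4, 2].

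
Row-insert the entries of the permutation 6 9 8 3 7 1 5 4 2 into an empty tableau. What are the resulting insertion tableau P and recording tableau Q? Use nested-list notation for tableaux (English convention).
Insert each entry of the permutation into P by Schensted row insertion, recording in Q the position of each new cell.

Insert 6: appended to row 1. P = [[6]], Q = [[1]].
Insert 9: appended to row 1. P = [[6, 9]], Q = [[1, 2]].
Insert 8: 8 bumps 9 from row 1; 9 starts row 2. P = [[6, 8], [9]], Q = [[1, 2], [3]].
Insert 3: 3 bumps 6 from row 1; 6 bumps 9 from row 2; 9 starts row 3. P = [[3, 8], [6], [9]], Q = [[1, 2], [3], [4]].
Insert 7: 7 bumps 8 from row 1; 8 appends to row 2. P = [[3, 7], [6, 8], [9]], Q = [[1, 2], [3, 5], [4]].
Insert 1: 1 bumps 3 from row 1; 3 bumps 6 from row 2; 6 bumps 9 from row 3; 9 starts row 4. P = [[1, 7], [3, 8], [6], [9]], Q = [[1, 2], [3, 5], [4], [6]].
Insert 5: 5 bumps 7 from row 1; 7 bumps 8 from row 2; 8 appends to row 3. P = [[1, 5], [3, 7], [6, 8], [9]], Q = [[1, 2], [3, 5], [4, 7], [6]].
Insert 4: 4 bumps 5 from row 1; 5 bumps 7 from row 2; 7 bumps 8 from row 3; 8 bumps 9 from row 4; 9 starts row 5. P = [[1, 4], [3, 5], [6, 7], [8], [9]], Q = [[1, 2], [3, 5], [4, 7], [6], [8]].
Insert 2: 2 bumps 4 from row 1; 4 bumps 5 from row 2; 5 bumps 6 from row 3; 6 bumps 8 from row 4; 8 bumps 9 from row 5; 9 starts row 6. P = [[1, 2], [3, 4], [5, 7], [6], [8], [9]], Q = [[1, 2], [3, 5], [4, 7], [6], [8], [9]].

So P = [[1, 2], [3, 4], [5, 7], [6], [8], [9]], Q = [[1, 2], [3, 5], [4, 7], [6], [8], [9]].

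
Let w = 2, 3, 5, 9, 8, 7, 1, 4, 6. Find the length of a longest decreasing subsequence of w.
4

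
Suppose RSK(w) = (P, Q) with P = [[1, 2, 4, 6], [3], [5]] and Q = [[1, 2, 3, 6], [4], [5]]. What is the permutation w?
Reverse the RSK construction: for i from n down to 1, find the cell of Q containing i, remove the entry at that cell from P, and reverse-bump it up through P; the value ejected from row 1 is w(i).

Step i=6: Q has 6 at row 1, column 4; remove that cell from P, ejecting 6. So w(6) = 6. P is now [[1, 2, 4], [3], [5]].
Step i=5: Q has 5 at row 3, column 1; remove 5 from row 3 of P and reverse-bump: 5 enters row 2 and ejects 3; 3 enters row 1 and ejects 2. So w(5) = 2. P is now [[1, 3, 4], [5]].
Step i=4: Q has 4 at row 2, column 1; remove 5 from row 2 of P and reverse-bump: 5 enters row 1 and ejects 4. So w(4) = 4. P is now [[1, 3, 5]].
Step i=3: Q has 3 at row 1, column 3; remove that cell from P, ejecting 5. So w(3) = 5. P is now [[1, 3]].
Step i=2: Q has 2 at row 1, column 2; remove that cell from P, ejecting 3. So w(2) = 3. P is now [[1]].
Step i=1: Q has 1 at row 1, column 1; remove that cell from P, ejecting 1. So w(1) = 1. P is now [].

So w = 1 3 5 4 2 6.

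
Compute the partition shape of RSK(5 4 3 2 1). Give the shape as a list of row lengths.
Row-insert each entry into an empty tableau.

After inserting 5: P = [[5]].
After inserting 4: P = [[4], [5]].
After inserting 3: P = [[3], [4], [5]].
After inserting 2: P = [[2], [3], [4], [5]].
After inserting 1: P = [[1], [2], [3], [4], [5]].

The final insertion tableau P = [[1], [2], [3], [4], [5]] has shape [1, 1, 1, 1, 1].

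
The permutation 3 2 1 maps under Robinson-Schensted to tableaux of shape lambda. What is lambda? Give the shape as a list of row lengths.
[1, 1, 1]

Row-insert each entry into an empty tableau.

After inserting 3: P = [[3]].
After inserting 2: P = [[2], [3]].
After inserting 1: P = [[1], [2], [3]].

The final insertion tableau P = [[1], [2], [3]] has shape [1, 1, 1].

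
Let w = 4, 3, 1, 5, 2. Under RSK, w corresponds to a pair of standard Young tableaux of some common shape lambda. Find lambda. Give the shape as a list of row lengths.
[2, 2, 1]

Row-insert each entry into an empty tableau.

After inserting 4: P = [[4]].
After inserting 3: P = [[3], [4]].
After inserting 1: P = [[1], [3], [4]].
After inserting 5: P = [[1, 5], [3], [4]].
After inserting 2: P = [[1, 2], [3, 5], [4]].

The final insertion tableau P = [[1, 2], [3, 5], [4]] has shape [2, 2, 1].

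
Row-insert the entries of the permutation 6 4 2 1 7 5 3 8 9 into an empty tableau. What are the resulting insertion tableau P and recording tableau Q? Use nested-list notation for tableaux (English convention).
P = [[1, 3, 8, 9], [2, 5], [4, 7], [6]], Q = [[1, 5, 8, 9], [2, 6], [3, 7], [4]]

Insert each entry of the permutation into P by Schensted row insertion, recording in Q the position of each new cell.

Insert 6: appended to row 1. P = [[6]], Q = [[1]].
Insert 4: 4 bumps 6 from row 1; 6 starts row 2. P = [[4], [6]], Q = [[1], [2]].
Insert 2: 2 bumps 4 from row 1; 4 bumps 6 from row 2; 6 starts row 3. P = [[2], [4], [6]], Q = [[1], [2], [3]].
Insert 1: 1 bumps 2 from row 1; 2 bumps 4 from row 2; 4 bumps 6 from row 3; 6 starts row 4. P = [[1], [2], [4], [6]], Q = [[1], [2], [3], [4]].
Insert 7: appended to row 1. P = [[1, 7], [2], [4], [6]], Q = [[1, 5], [2], [3], [4]].
Insert 5: 5 bumps 7 from row 1; 7 appends to row 2. P = [[1, 5], [2, 7], [4], [6]], Q = [[1, 5], [2, 6], [3], [4]].
Insert 3: 3 bumps 5 from row 1; 5 bumps 7 from row 2; 7 appends to row 3. P = [[1, 3], [2, 5], [4, 7], [6]], Q = [[1, 5], [2, 6], [3, 7], [4]].
Insert 8: appended to row 1. P = [[1, 3, 8], [2, 5], [4, 7], [6]], Q = [[1, 5, 8], [2, 6], [3, 7], [4]].
Insert 9: appended to row 1. P = [[1, 3, 8, 9], [2, 5], [4, 7], [6]], Q = [[1, 5, 8, 9], [2, 6], [3, 7], [4]].

So P = [[1, 3, 8, 9], [2, 5], [4, 7], [6]], Q = [[1, 5, 8, 9], [2, 6], [3, 7], [4]].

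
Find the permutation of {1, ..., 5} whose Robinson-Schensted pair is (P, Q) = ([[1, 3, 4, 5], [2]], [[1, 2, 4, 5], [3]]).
2 3 1 4 5

Reverse the RSK construction: for i from n down to 1, find the cell of Q containing i, remove the entry at that cell from P, and reverse-bump it up through P; the value ejected from row 1 is w(i).

Step i=5: Q has 5 at row 1, column 4; remove that cell from P, ejecting 5. So w(5) = 5. P is now [[1, 3, 4], [2]].
Step i=4: Q has 4 at row 1, column 3; remove that cell from P, ejecting 4. So w(4) = 4. P is now [[1, 3], [2]].
Step i=3: Q has 3 at row 2, column 1; remove 2 from row 2 of P and reverse-bump: 2 enters row 1 and ejects 1. So w(3) = 1. P is now [[2, 3]].
Step i=2: Q has 2 at row 1, column 2; remove that cell from P, ejecting 3. So w(2) = 3. P is now [[2]].
Step i=1: Q has 1 at row 1, column 1; remove that cell from P, ejecting 2. So w(1) = 2. P is now [].

So w = 2 3 1 4 5.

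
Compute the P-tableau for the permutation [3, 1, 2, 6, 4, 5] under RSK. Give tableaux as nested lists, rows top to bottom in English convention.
P = [[1, 2, 4, 5], [3, 6]]

Insert 3: appended to row 1. P = [[3]].
Insert 1: 1 bumps 3 from row 1; 3 starts row 2. P = [[1], [3]].
Insert 2: appended to row 1. P = [[1, 2], [3]].
Insert 6: appended to row 1. P = [[1, 2, 6], [3]].
Insert 4: 4 bumps 6 from row 1; 6 appends to row 2. P = [[1, 2, 4], [3, 6]].
Insert 5: appended to row 1. P = [[1, 2, 4, 5], [3, 6]].

So P = [[1, 2, 4, 5], [3, 6]].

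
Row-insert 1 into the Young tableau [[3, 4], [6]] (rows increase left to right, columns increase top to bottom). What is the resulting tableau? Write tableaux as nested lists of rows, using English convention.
In row 1, 1 replaces 3 (the leftmost entry greater than 1); 3 is bumped to row 2. In row 2, 3 replaces 6 (the leftmost entry greater than 3); 6 is bumped to row 3. 6 starts a new row 3. The new tableau is [[1, 4], [3], [6]].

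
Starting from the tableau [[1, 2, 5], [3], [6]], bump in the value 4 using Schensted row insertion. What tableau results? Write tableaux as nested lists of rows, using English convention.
[[1, 2, 4], [3, 5], [6]]

In row 1, 4 replaces 5 (the leftmost entry greater than 4); 5 is bumped to row 2. 5 is appended to row 2. The new tableau is [[1, 2, 4], [3, 5], [6]].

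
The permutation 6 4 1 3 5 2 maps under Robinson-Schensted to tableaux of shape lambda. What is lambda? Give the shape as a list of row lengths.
[3, 1, 1, 1]

Row-insert each entry into an empty tableau.

After inserting 6: P = [[6]].
After inserting 4: P = [[4], [6]].
After inserting 1: P = [[1], [4], [6]].
After inserting 3: P = [[1, 3], [4], [6]].
After inserting 5: P = [[1, 3, 5], [4], [6]].
After inserting 2: P = [[1, 2, 5], [3], [4], [6]].

The final insertion tableau P = [[1, 2, 5], [3], [4], [6]] has shape [3, 1, 1, 1].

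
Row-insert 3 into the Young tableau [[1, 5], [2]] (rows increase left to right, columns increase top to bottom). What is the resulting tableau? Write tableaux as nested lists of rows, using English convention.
[[1, 3], [2, 5]]

In row 1, 3 replaces 5 (the leftmost entry greater than 3); 5 is bumped to row 2. 5 is appended to row 2. The new tableau is [[1, 3], [2, 5]].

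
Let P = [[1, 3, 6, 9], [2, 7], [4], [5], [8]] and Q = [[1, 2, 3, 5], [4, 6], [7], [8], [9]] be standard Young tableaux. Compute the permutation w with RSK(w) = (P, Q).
2 5 8 4 9 7 6 3 1

Reverse the RSK construction: for i from n down to 1, find the cell of Q containing i, remove the entry at that cell from P, and reverse-bump it up through P; the value ejected from row 1 is w(i).

Step i=9: Q has 9 at row 5, column 1; remove 8 from row 5 of P and reverse-bump: 8 enters row 4 and ejects 5; 5 enters row 3 and ejects 4; 4 enters row 2 and ejects 2; 2 enters row 1 and ejects 1. So w(9) = 1. P is now [[2, 3, 6, 9], [4, 7], [5], [8]].
Step i=8: Q has 8 at row 4, column 1; remove 8 from row 4 of P and reverse-bump: 8 enters row 3 and ejects 5; 5 enters row 2 and ejects 4; 4 enters row 1 and ejects 3. So w(8) = 3. P is now [[2, 4, 6, 9], [5, 7], [8]].
Step i=7: Q has 7 at row 3, column 1; remove 8 from row 3 of P and reverse-bump: 8 enters row 2 and ejects 7; 7 enters row 1 and ejects 6. So w(7) = 6. P is now [[2, 4, 7, 9], [5, 8]].
Step i=6: Q has 6 at row 2, column 2; remove 8 from row 2 of P and reverse-bump: 8 enters row 1 and ejects 7. So w(6) = 7. P is now [[2, 4, 8, 9], [5]].
Step i=5: Q has 5 at row 1, column 4; remove that cell from P, ejecting 9. So w(5) = 9. P is now [[2, 4, 8], [5]].
Step i=4: Q has 4 at row 2, column 1; remove 5 from row 2 of P and reverse-bump: 5 enters row 1 and ejects 4. So w(4) = 4. P is now [[2, 5, 8]].
Step i=3: Q has 3 at row 1, column 3; remove that cell from P, ejecting 8. So w(3) = 8. P is now [[2, 5]].
Step i=2: Q has 2 at row 1, column 2; remove that cell from P, ejecting 5. So w(2) = 5. P is now [[2]].
Step i=1: Q has 1 at row 1, column 1; remove that cell from P, ejecting 2. So w(1) = 2. P is now [].

So w = 2 5 8 4 9 7 6 3 1.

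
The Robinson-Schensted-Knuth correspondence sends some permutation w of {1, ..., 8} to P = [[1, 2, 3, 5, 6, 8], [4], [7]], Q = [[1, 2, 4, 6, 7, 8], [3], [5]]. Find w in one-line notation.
1 7 2 4 3 5 6 8

Reverse the RSK construction: for i from n down to 1, find the cell of Q containing i, remove the entry at that cell from P, and reverse-bump it up through P; the value ejected from row 1 is w(i).

Step i=8: Q has 8 at row 1, column 6; remove that cell from P, ejecting 8. So w(8) = 8. P is now [[1, 2, 3, 5, 6], [4], [7]].
Step i=7: Q has 7 at row 1, column 5; remove that cell from P, ejecting 6. So w(7) = 6. P is now [[1, 2, 3, 5], [4], [7]].
Step i=6: Q has 6 at row 1, column 4; remove that cell from P, ejecting 5. So w(6) = 5. P is now [[1, 2, 3], [4], [7]].
Step i=5: Q has 5 at row 3, column 1; remove 7 from row 3 of P and reverse-bump: 7 enters row 2 and ejects 4; 4 enters row 1 and ejects 3. So w(5) = 3. P is now [[1, 2, 4], [7]].
Step i=4: Q has 4 at row 1, column 3; remove that cell from P, ejecting 4. So w(4) = 4. P is now [[1, 2], [7]].
Step i=3: Q has 3 at row 2, column 1; remove 7 from row 2 of P and reverse-bump: 7 enters row 1 and ejects 2. So w(3) = 2. P is now [[1, 7]].
Step i=2: Q has 2 at row 1, column 2; remove that cell from P, ejecting 7. So w(2) = 7. P is now [[1]].
Step i=1: Q has 1 at row 1, column 1; remove that cell from P, ejecting 1. So w(1) = 1. P is now [].

So w = 1 7 2 4 3 5 6 8.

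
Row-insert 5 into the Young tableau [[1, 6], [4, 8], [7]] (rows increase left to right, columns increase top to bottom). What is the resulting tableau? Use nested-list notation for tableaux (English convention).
[[1, 5], [4, 6], [7, 8]]

In row 1, 5 replaces 6 (the leftmost entry greater than 5); 6 is bumped to row 2. In row 2, 6 replaces 8 (the leftmost entry greater than 6); 8 is bumped to row 3. 8 is appended to row 3. The new tableau is [[1, 5], [4, 6], [7, 8]].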